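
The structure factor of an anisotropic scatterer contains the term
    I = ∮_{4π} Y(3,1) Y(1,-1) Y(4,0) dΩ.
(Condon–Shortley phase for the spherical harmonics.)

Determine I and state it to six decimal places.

0.150786

m-sum 0 ✓  L=8 even ✓  2≤4≤4 ✓
Π(2lᵢ+1) = 7×3×9 = 189
triangle coeff Δ(3,1,4) = 1/252
Σ_t [0,0]: t=0:+1/36 = 1/36
(3j)²=4/63 [(3 1 4; 0 0 0)], sign=+1
Σ_t [0,0]: t=0:+1/96 = 1/96
(3j)²=1/42 [(3 1 4; 1 -1 0)], sign=+1
⇒ 4πI² = 2/7
I = (+1)√(2/7/(4π)) = 0.15078601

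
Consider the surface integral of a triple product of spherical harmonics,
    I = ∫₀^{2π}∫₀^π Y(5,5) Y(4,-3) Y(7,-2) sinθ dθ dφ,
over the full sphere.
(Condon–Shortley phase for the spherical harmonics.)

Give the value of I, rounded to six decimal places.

Checks pass: Σm=0; 16 even; l₃=7∈[1,9].
(2·5+1)(2·4+1)(2·7+1) = 1485
Δ: 2! 8! 6! / 17! → 1/6126120
sum: t=0:+1/69120 t=1:−1/20736 t=2:+1/69120 = -1/51840
3j²(5 4 7; 0 0 0) = Δ·Π!·Σ² = 280/21879  (sign +1)
sum: t=0:+1/9676800 = 1/9676800
3j²(5 4 7; 5 -3 -2) = Δ·Π!·Σ² = 27/19448  (sign -1)
combine: 4πI² = 1485·280/21879·27/19448 = 14175/537251
take √, sign -1: I = -0.04582136

-0.045821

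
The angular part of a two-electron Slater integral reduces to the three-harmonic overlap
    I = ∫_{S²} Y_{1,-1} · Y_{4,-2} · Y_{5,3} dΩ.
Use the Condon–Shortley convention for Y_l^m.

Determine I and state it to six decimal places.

-0.259847

Checks pass: Σm=0; 10 even; l₃=5∈[3,5].
(2·1+1)(2·4+1)(2·5+1) = 297
Δ: 0! 2! 8! / 11! → 1/495
sum: t=0:+1/576 = 1/576
3j²(1 4 5; 0 0 0) = Δ·Π!·Σ² = 5/99  (sign -1)
sum: t=0:+1/2880 = 1/2880
3j²(1 4 5; -1 -2 3) = Δ·Π!·Σ² = 28/495  (sign +1)
combine: 4πI² = 297·5/99·28/495 = 28/33
take √, sign -1: I = -0.25984664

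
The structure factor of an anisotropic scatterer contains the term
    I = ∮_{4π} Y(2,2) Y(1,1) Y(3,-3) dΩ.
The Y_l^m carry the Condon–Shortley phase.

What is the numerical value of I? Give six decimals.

m-sum 0 ✓  L=6 even ✓  1≤3≤3 ✓
Π(2lᵢ+1) = 5×3×7 = 105
triangle coeff Δ(2,1,3) = 1/105
Σ_t [0,0]: t=0:+1/4 = 1/4
(3j)²=3/35 [(2 1 3; 0 0 0)], sign=-1
Σ_t [0,0]: t=0:+1/48 = 1/48
(3j)²=1/7 [(2 1 3; 2 1 -3)], sign=+1
⇒ 4πI² = 9/7
I = (-1)√(9/7/(4π)) = -0.31986543

-0.319865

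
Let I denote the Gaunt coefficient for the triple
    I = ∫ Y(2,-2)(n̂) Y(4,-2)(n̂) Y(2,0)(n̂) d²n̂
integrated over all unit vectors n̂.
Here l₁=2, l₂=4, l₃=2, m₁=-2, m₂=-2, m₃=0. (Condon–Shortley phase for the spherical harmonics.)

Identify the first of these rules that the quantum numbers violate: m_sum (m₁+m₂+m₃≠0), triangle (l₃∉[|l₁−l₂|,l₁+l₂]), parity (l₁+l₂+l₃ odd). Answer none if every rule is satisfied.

m₁+m₂+m₃ = -2 − 2 + 0 = -4  ✗
triangle: |2−4|=2 ≤ l₃=2 ≤ 2+4=6
parity: l₁+l₂+l₃ = 8 is even

m_sum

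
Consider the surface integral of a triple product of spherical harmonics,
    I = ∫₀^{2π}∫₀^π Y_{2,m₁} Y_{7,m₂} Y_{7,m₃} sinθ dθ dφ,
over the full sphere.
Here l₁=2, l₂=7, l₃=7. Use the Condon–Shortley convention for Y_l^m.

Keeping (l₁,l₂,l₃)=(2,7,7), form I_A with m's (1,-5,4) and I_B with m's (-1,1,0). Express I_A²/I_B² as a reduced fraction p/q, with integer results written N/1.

Shared (l₁,l₂,l₃)=(2,7,7): N and (l;000)² cancel in I_A²/I_B².
A: Δ = 2!·2!·12!/17! = 1/185640; Racah Σ t=0..1: t=0:+1/14515200 t=1:−1/79833600 = 1/17740800; ⇒ 3j(2 7 7; 1 -5 4)² = 729/30940, sgn -1
B: Δ = 2!·2!·12!/17! = 1/185640; Racah Σ t=1..2: t=1:−1/1209600 t=2:+1/1036800 = 1/7257600; ⇒ 3j(2 7 7; -1 1 0)² = 1/2210, sgn -1
I_A²/I_B² = (729/30940)/(1/2210) = 729/14

729/14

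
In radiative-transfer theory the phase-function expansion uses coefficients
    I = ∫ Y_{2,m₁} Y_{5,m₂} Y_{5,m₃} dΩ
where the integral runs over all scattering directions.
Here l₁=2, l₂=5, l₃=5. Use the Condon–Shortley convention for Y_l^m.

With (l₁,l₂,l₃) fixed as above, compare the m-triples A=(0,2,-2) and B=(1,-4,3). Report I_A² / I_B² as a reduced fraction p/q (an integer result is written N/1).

12/49

l's match ⇒ only the (l;m) 3-j factors differ between A and B.
A: triangle coeff Δ(2,5,5) = 1/38610; Σ_t [0,2]: t=0:+1/20160 t=1:−1/1440 t=2:+1/2880 = -1/3360; (3j)²=6/715 [(2 5 5; 0 2 -2)], sign=+1
B: triangle coeff Δ(2,5,5) = 1/38610; Σ_t [0,1]: t=0:+1/10080 t=1:−1/80640 = 1/11520; (3j)²=49/1430 [(2 5 5; 1 -4 3)], sign=+1
I_A²/I_B² = (6/715)/(49/1430) = 12/49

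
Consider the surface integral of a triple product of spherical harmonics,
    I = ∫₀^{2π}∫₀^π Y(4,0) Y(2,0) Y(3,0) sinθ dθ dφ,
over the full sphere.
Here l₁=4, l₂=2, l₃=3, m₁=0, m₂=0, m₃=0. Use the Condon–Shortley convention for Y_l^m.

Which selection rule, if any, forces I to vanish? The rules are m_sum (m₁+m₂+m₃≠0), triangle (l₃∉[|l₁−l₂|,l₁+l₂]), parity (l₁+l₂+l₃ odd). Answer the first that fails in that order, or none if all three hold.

parity

Σmᵢ = 0  ✓
l₃∈[|l₁−l₂|,l₁+l₂]=[2,6], have l₃=3  ✓
Σlᵢ = 9 ⇒ odd  ✗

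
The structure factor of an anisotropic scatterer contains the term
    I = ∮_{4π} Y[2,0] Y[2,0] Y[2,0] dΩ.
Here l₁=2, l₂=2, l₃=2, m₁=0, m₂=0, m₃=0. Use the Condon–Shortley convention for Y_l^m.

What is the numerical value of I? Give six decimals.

Checks pass: Σm=0; 6 even; l₃=2∈[0,4].
(2·2+1)(2·2+1)(2·2+1) = 125
Δ: 2! 2! 2! / 7! → 1/630
sum: t=0:+1/8 t=1:−1/1 t=2:+1/8 = -3/4
3j²(2 2 2; 0 0 0) = Δ·Π!·Σ² = 2/35  (sign -1)
(m-triple is (0,0,0) — same symbol as above.)
combine: 4πI² = 125·2/35·2/35 = 20/49
take √, sign +1: I = 0.18022375

0.180224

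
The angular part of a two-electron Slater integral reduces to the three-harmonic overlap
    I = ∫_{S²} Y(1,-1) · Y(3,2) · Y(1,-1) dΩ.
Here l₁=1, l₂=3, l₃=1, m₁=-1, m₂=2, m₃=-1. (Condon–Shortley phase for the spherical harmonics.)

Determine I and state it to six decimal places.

0.000000

|1−3|≤1≤1+3 violated ⇒ I = 0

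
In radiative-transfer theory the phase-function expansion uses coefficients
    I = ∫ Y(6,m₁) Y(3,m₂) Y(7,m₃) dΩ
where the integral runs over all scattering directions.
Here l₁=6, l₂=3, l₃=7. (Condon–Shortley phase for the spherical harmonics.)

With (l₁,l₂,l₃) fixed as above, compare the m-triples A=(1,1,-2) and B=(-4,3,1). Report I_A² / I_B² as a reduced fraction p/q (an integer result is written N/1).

Same 6,3,7: normalisation and zero-m 3j drop out of the ratio.
A: Δ: 2! 10! 4! / 17! → 1/2042040; sum: t=0:+1/691200 t=1:−1/103680 t=2:+1/241920 = -59/14515200; 3j²(6 3 7; 1 1 -2) = Δ·Π!·Σ² = 3481/340340  (sign +1)
B: Δ: 2! 10! 4! / 17! → 1/2042040; sum: t=2:+1/3870720 = 1/3870720; 3j²(6 3 7; -4 3 1) = Δ·Π!·Σ² = 675/136136  (sign +1)
I_A²/I_B² = (3481/340340)/(675/136136) = 6962/3375

6962/3375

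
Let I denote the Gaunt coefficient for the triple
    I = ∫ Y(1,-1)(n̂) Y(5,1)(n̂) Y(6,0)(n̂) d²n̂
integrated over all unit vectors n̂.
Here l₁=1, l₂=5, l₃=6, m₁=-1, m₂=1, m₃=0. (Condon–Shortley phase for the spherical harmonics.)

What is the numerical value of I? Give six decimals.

Checks pass: Σm=0; 12 even; l₃=6∈[4,6].
(2·1+1)(2·5+1)(2·6+1) = 429
Δ: 0! 2! 10! / 13! → 1/858
sum: t=0:+1/14400 = 1/14400
3j²(1 5 6; 0 0 0) = Δ·Π!·Σ² = 6/143  (sign +1)
sum: t=0:+1/34560 = 1/34560
3j²(1 5 6; -1 1 0) = Δ·Π!·Σ² = 5/286  (sign +1)
combine: 4πI² = 429·6/143·5/286 = 45/143
take √, sign +1: I = 0.15824621

0.158246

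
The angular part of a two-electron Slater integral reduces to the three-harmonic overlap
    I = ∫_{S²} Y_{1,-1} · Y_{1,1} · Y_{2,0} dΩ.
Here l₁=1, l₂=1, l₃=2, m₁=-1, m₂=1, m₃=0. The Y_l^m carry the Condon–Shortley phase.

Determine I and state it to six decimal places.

0.126157

Rules hold: Σm=0, L=4 even, 0≤2≤2.
N = 3·3·5 = 45
Δ = 0!·2!·2!/5! = 1/30
Racah Σ t=0..0: t=0:+1/1 = 1/1
⇒ 3j(1 1 2; 0 0 0)² = 2/15, sgn +1
Racah Σ t=0..0: t=0:+1/4 = 1/4
⇒ 3j(1 1 2; -1 1 0)² = 1/30, sgn +1
4πI² = N·(3j₀)²·(3jₘ)² = 1/5
I = +1·√(0.2/4π) = 0.12615663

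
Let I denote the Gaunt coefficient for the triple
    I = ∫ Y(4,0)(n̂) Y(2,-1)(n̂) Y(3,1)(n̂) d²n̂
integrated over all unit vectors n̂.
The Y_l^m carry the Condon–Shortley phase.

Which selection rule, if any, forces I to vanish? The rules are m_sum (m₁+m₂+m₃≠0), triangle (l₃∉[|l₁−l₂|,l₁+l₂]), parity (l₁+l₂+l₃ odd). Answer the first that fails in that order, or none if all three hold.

Σmᵢ = 0  ✓
l₃∈[|l₁−l₂|,l₁+l₂]=[2,6], have l₃=3  ✓
Σlᵢ = 9 ⇒ odd  ✗

parity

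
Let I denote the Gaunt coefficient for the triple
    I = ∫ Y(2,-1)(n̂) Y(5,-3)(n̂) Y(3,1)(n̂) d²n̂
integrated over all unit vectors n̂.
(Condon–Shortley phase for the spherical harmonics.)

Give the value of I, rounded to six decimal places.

m-sum = -1 − 3 + 1 = -3 ≠ 0 ⇒ I = 0

0.000000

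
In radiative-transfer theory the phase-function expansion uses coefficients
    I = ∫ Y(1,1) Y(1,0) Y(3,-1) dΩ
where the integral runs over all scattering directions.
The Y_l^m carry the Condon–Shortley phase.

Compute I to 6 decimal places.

0.000000

|1−1|≤3≤1+1 violated ⇒ I = 0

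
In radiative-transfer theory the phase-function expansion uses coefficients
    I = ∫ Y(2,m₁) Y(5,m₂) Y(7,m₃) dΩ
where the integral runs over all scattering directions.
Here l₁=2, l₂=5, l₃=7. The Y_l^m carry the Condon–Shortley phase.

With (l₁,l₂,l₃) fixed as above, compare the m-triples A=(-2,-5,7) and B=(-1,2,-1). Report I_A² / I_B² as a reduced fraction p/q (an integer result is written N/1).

Shared (l₁,l₂,l₃)=(2,5,7): N and (l;000)² cancel in I_A²/I_B².
A: Δ = 0!·4!·10!/15! = 1/15015; Racah Σ t=0..0: t=0:+1/87091200 = 1/87091200; ⇒ 3j(2 5 7; -2 -5 7)² = 1/15, sgn +1
B: Δ = 0!·4!·10!/15! = 1/15015; Racah Σ t=0..0: t=0:+1/181440 = 1/181440; ⇒ 3j(2 5 7; -1 2 -1)² = 32/3003, sgn +1
I_A²/I_B² = (1/15)/(32/3003) = 1001/160

1001/160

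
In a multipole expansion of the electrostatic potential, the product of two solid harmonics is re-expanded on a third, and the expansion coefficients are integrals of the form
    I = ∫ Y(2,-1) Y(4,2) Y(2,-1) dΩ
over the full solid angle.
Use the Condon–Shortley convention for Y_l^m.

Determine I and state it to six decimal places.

0.254875

Checks pass: Σm=0; 8 even; l₃=2∈[2,6].
(2·2+1)(2·4+1)(2·2+1) = 225
Δ: 4! 0! 4! / 9! → 1/630
sum: t=2:+1/16 = 1/16
3j²(2 4 2; 0 0 0) = Δ·Π!·Σ² = 2/35  (sign +1)
sum: t=3:−1/36 = -1/36
3j²(2 4 2; -1 2 -1) = Δ·Π!·Σ² = 4/63  (sign +1)
combine: 4πI² = 225·2/35·4/63 = 40/49
take √, sign +1: I = 0.25487487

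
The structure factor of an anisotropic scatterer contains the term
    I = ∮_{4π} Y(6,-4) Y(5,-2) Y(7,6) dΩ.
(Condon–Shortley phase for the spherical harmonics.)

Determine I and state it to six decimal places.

m-sum 0 ✓  L=18 even ✓  1≤7≤11 ✓
Π(2lᵢ+1) = 13×11×15 = 2145
triangle coeff Δ(6,5,7) = 1/174594420
Σ_t [0,4]: t=0:+1/4147200 t=1:−1/207360 t=2:+1/82944 t=3:−1/207360 t=4:+1/4147200 = 1/345600
(3j)²=420/46189 [(6 5 7; 0 0 0)], sign=-1
Σ_t [2,3]: t=2:+1/19353600 t=3:−1/21772800 = 1/174182400
(3j)²=1/3876 [(6 5 7; -4 -2 6)], sign=-1
⇒ 4πI² = 525/104329
I = (+1)√(525/104329/(4π)) = 0.02001116

0.020011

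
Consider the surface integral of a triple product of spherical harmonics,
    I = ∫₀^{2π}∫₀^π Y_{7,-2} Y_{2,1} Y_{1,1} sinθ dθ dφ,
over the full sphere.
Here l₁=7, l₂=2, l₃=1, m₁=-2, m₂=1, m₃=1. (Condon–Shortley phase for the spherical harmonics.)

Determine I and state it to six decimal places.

0.000000

triangle: need 5≤l₃≤9, have 1; I=0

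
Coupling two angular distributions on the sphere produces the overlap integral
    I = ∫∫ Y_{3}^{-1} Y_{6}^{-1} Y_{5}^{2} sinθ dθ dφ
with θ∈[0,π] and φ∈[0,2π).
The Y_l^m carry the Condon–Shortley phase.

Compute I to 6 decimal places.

0.080575

Checks pass: Σm=0; 14 even; l₃=5∈[3,9].
(2·3+1)(2·6+1)(2·5+1) = 1001
Δ: 4! 2! 8! / 15! → 1/675675
sum: t=1:−1/8640 t=2:+1/2304 t=3:−1/8640 = 7/34560
3j²(3 6 5; 0 0 0) = Δ·Π!·Σ² = 7/429  (sign -1)
sum: t=2:+1/5760 t=3:−1/8640 t=4:+1/241920 = 1/16128
3j²(3 6 5; -1 -1 2) = Δ·Π!·Σ² = 5/1001  (sign -1)
combine: 4πI² = 1001·7/429·5/1001 = 35/429
take √, sign +1: I = 0.08057502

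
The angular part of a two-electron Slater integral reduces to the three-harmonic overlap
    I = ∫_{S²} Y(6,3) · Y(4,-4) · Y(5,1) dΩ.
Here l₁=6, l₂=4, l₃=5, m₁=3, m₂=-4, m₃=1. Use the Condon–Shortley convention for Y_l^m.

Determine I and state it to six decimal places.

l₁+l₂+l₃=15 is odd: 3j(l;000)=0 ⇒ I=0

0.000000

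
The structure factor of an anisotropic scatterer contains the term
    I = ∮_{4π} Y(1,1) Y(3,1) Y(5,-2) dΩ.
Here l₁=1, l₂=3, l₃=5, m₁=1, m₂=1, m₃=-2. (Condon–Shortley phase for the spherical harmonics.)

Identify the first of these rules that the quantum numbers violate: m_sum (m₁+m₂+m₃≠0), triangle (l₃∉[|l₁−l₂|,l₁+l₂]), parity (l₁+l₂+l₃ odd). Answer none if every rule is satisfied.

m₁+m₂+m₃ = 1 + 1 − 2 = 0  ✓
triangle: |1−3|=2 ≤ l₃=5 ≤ 1+3=4  ✗
parity: l₁+l₂+l₃ = 9 is odd

triangle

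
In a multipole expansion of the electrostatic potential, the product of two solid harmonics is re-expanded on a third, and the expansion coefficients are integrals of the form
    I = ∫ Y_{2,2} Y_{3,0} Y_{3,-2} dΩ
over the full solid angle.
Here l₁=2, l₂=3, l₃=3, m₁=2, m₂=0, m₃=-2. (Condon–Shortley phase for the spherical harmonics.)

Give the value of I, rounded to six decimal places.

Rules hold: Σm=0, L=8 even, 1≤3≤5.
N = 5·7·7 = 245
Δ = 2!·2!·4!/9! = 1/3780
Racah Σ t=0..2: t=0:+1/24 t=1:−1/4 t=2:+1/24 = -1/6
⇒ 3j(2 3 3; 0 0 0)² = 4/105, sgn +1
Racah Σ t=0..0: t=0:+1/24 = 1/24
⇒ 3j(2 3 3; 2 0 -2)² = 1/21, sgn -1
4πI² = N·(3j₀)²·(3jₘ)² = 4/9
I = -1·√(0.444444/4π) = -0.18806319

-0.188063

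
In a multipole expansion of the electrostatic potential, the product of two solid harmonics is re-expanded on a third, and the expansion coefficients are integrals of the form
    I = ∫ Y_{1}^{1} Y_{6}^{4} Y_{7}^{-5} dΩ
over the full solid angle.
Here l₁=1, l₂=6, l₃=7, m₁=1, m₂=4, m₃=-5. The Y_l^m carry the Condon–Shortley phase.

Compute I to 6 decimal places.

-0.284256

Checks pass: Σm=0; 14 even; l₃=7∈[5,7].
(2·1+1)(2·6+1)(2·7+1) = 585
Δ: 0! 2! 12! / 15! → 1/1365
sum: t=0:+1/518400 = 1/518400
3j²(1 6 7; 0 0 0) = Δ·Π!·Σ² = 7/195  (sign -1)
sum: t=0:+1/14515200 = 1/14515200
3j²(1 6 7; 1 4 -5) = Δ·Π!·Σ² = 22/455  (sign +1)
combine: 4πI² = 585·7/195·22/455 = 66/65
take √, sign -1: I = -0.28425647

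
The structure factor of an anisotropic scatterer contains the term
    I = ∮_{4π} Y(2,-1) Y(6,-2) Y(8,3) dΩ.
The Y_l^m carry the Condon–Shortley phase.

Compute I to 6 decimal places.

Checks pass: Σm=0; 16 even; l₃=8∈[4,8].
(2·2+1)(2·6+1)(2·8+1) = 1105
Δ: 0! 4! 12! / 17! → 1/30940
sum: t=0:+1/2073600 = 1/2073600
3j²(2 6 8; 0 0 0) = Δ·Π!·Σ² = 28/1105  (sign +1)
sum: t=0:+1/5806080 = 1/5806080
3j²(2 6 8; -1 -2 3) = Δ·Π!·Σ² = 165/6188  (sign -1)
combine: 4πI² = 1105·28/1105·165/6188 = 165/221
take √, sign -1: I = -0.24374791

-0.243748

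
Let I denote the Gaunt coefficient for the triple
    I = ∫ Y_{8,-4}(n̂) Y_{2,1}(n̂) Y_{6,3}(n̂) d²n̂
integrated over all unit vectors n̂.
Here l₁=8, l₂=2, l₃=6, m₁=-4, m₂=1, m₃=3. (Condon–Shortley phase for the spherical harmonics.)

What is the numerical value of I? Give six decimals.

Rules hold: Σm=0, L=16 even, 6≤6≤10.
N = 17·5·13 = 1105
Δ = 4!·12!·0!/17! = 1/30940
Racah Σ t=2..2: t=2:+1/2073600 = 1/2073600
⇒ 3j(8 2 6; 0 0 0)² = 28/1105, sgn +1
Racah Σ t=3..3: t=3:−1/13063680 = -1/13063680
⇒ 3j(8 2 6; -4 1 3)² = 44/1547, sgn +1
4πI² = N·(3j₀)²·(3jₘ)² = 176/221
I = +1·√(0.79638/4π) = 0.25174176

0.251742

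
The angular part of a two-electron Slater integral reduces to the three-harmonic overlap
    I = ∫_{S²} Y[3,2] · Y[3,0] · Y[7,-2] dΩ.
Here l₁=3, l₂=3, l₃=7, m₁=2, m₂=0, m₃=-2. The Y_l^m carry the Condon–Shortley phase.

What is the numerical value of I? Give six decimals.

triangle: need 0≤l₃≤6, have 7; I=0

0.000000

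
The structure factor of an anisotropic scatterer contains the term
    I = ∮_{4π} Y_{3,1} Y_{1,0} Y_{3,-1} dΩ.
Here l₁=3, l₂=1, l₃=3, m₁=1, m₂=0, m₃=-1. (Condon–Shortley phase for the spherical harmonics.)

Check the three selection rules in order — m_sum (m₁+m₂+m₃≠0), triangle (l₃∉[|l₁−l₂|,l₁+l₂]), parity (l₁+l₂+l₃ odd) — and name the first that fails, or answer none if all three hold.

parity

Σmᵢ = 0  ✓
l₃∈[|l₁−l₂|,l₁+l₂]=[2,4], have l₃=3  ✓
Σlᵢ = 7 ⇒ odd  ✗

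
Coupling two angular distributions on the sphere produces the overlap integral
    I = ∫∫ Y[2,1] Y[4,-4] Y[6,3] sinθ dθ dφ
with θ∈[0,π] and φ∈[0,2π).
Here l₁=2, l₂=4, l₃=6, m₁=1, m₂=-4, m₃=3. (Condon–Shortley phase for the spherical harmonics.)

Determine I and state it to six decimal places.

-0.047713

m-sum 0 ✓  L=12 even ✓  2≤6≤6 ✓
Π(2lᵢ+1) = 5×9×13 = 585
triangle coeff Δ(2,4,6) = 1/6435
Σ_t [0,0]: t=0:+1/2304 = 1/2304
(3j)²=5/143 [(2 4 6; 0 0 0)], sign=+1
Σ_t [0,0]: t=0:+1/241920 = 1/241920
(3j)²=1/715 [(2 4 6; 1 -4 3)], sign=-1
⇒ 4πI² = 45/1573
I = (-1)√(45/1573/(4π)) = -0.04771303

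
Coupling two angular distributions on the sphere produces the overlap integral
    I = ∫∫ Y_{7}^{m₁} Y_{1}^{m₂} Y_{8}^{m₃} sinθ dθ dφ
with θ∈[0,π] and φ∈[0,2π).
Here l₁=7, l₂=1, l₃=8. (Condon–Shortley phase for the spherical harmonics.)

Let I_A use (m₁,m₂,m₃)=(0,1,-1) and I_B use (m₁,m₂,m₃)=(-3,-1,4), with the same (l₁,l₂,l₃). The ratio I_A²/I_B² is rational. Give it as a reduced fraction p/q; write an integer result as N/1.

6/11

l's match ⇒ only the (l;m) 3-j factors differ between A and B.
A: triangle coeff Δ(7,1,8) = 1/2040; Σ_t [0,0]: t=0:+1/50803200 = 1/50803200; (3j)²=3/170 [(7 1 8; 0 1 -1)], sign=-1
B: triangle coeff Δ(7,1,8) = 1/2040; Σ_t [0,0]: t=0:+1/174182400 = 1/174182400; (3j)²=11/340 [(7 1 8; -3 -1 4)], sign=+1
I_A²/I_B² = (3/170)/(11/340) = 6/11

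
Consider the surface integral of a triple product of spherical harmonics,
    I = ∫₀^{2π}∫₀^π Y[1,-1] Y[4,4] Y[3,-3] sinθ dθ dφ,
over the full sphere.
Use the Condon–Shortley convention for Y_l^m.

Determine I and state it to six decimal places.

Checks pass: Σm=0; 8 even; l₃=3∈[3,5].
(2·1+1)(2·4+1)(2·3+1) = 189
Δ: 2! 0! 6! / 9! → 1/252
sum: t=1:−1/36 = -1/36
3j²(1 4 3; 0 0 0) = Δ·Π!·Σ² = 4/63  (sign +1)
sum: t=2:+1/1440 = 1/1440
3j²(1 4 3; -1 4 -3) = Δ·Π!·Σ² = 1/9  (sign +1)
combine: 4πI² = 189·4/63·1/9 = 4/3
take √, sign +1: I = 0.32573501

0.325735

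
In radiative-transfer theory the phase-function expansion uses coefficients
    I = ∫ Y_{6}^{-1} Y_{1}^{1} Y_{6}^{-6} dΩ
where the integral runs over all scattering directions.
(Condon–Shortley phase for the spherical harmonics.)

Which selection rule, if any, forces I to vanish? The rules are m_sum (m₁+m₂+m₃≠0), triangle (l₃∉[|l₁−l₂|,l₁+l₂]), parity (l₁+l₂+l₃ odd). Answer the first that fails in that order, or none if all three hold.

m₁+m₂+m₃ = -1 + 1 − 6 = -6  ✗
triangle: |6−1|=5 ≤ l₃=6 ≤ 6+1=7
parity: l₁+l₂+l₃ = 13 is odd

m_sum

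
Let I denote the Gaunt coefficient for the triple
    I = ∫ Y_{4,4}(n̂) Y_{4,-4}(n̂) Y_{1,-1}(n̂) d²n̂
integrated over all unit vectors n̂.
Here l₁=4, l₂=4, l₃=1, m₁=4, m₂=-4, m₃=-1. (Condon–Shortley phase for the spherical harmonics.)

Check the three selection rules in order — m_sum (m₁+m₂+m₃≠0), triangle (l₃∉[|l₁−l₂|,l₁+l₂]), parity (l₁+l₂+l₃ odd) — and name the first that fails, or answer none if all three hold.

m_sum

azimuthal sum: 4 − 4 − 1 = -1  ✗
0 ≤ 1 ≤ 8 (triangle on l)
L = 4 + 4 + 1 = 9 (odd)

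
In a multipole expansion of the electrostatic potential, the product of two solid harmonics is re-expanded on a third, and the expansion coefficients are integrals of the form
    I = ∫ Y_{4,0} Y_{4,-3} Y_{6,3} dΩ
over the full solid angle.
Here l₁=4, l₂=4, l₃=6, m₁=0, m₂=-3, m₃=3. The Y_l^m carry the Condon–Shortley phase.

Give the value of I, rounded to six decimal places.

0.123195

m-sum 0 ✓  L=14 even ✓  0≤6≤8 ✓
Π(2lᵢ+1) = 9×9×13 = 1053
triangle coeff Δ(4,4,6) = 1/1261260
Σ_t [0,2]: t=0:+1/4608 t=1:−1/1296 t=2:+1/4608 = -7/20736
(3j)²=20/1287 [(4 4 6; 0 0 0)], sign=-1
Σ_t [0,1]: t=0:+1/11520 t=1:−1/25920 = 1/20736
(3j)²=5/429 [(4 4 6; 0 -3 3)], sign=-1
⇒ 4πI² = 300/1573
I = (+1)√(300/1573/(4π)) = 0.12319450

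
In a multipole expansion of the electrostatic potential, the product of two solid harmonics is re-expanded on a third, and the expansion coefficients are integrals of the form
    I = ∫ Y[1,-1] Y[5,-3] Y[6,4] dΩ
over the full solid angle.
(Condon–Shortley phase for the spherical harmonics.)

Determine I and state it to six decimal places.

Checks pass: Σm=0; 12 even; l₃=6∈[4,6].
(2·1+1)(2·5+1)(2·6+1) = 429
Δ: 0! 2! 10! / 13! → 1/858
sum: t=0:+1/14400 = 1/14400
3j²(1 5 6; 0 0 0) = Δ·Π!·Σ² = 6/143  (sign +1)
sum: t=0:+1/161280 = 1/161280
3j²(1 5 6; -1 -3 4) = Δ·Π!·Σ² = 15/286  (sign +1)
combine: 4πI² = 429·6/143·15/286 = 135/143
take √, sign +1: I = 0.27409047

0.274090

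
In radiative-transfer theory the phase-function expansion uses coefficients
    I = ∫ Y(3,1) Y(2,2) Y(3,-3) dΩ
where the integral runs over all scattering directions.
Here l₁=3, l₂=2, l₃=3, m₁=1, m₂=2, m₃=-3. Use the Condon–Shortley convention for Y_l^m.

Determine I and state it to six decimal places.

m-sum 0 ✓  L=8 even ✓  1≤3≤5 ✓
Π(2lᵢ+1) = 7×5×7 = 245
triangle coeff Δ(3,2,3) = 1/3780
Σ_t [0,2]: t=0:+1/24 t=1:−1/4 t=2:+1/24 = -1/6
(3j)²=4/105 [(3 2 3; 0 0 0)], sign=+1
Σ_t [2,2]: t=2:+1/96 = 1/96
(3j)²=1/42 [(3 2 3; 1 2 -3)], sign=+1
⇒ 4πI² = 2/9
I = (+1)√(2/9/(4π)) = 0.13298076

0.132981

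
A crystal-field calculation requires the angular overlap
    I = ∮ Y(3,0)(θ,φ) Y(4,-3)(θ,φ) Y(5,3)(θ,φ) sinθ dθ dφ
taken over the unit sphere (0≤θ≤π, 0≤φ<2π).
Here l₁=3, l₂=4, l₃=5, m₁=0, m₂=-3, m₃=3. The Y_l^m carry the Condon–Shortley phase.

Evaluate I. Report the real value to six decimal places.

m-sum 0 ✓  L=12 even ✓  1≤5≤7 ✓
Π(2lᵢ+1) = 7×9×11 = 693
triangle coeff Δ(3,4,5) = 1/180180
Σ_t [0,2]: t=0:+1/576 t=1:−1/144 t=2:+1/576 = -1/288
(3j)²=20/1001 [(3 4 5; 0 0 0)], sign=+1
Σ_t [0,1]: t=0:+1/1440 t=1:−1/2880 = 1/2880
(3j)²=7/715 [(3 4 5; 0 -3 3)], sign=+1
⇒ 4πI² = 252/1859
I = (+1)√(252/1859/(4π)) = 0.10386175

0.103862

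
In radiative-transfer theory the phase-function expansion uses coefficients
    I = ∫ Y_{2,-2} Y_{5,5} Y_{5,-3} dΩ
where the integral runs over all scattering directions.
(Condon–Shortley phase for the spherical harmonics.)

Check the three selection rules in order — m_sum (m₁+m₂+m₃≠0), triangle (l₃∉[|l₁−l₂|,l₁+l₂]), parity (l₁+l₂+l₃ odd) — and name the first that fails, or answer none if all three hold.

none

Σmᵢ = 0  ✓
l₃∈[|l₁−l₂|,l₁+l₂]=[3,7], have l₃=5  ✓
Σlᵢ = 12 ⇒ even  ✓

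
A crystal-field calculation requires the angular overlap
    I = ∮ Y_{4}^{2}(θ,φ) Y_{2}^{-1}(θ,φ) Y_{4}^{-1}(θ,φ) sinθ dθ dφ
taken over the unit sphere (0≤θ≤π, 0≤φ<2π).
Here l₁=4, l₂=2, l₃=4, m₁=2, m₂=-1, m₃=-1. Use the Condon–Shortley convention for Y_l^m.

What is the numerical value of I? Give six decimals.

0.127700

Rules hold: Σm=0, L=10 even, 2≤4≤6.
N = 9·5·9 = 405
Δ = 2!·6!·2!/11! = 1/13860
Racah Σ t=0..2: t=0:+1/192 t=1:−1/36 t=2:+1/192 = -5/288
⇒ 3j(4 2 4; 0 0 0)² = 20/693, sgn -1
Racah Σ t=0..1: t=0:+1/96 t=1:−1/240 = 1/160
⇒ 3j(4 2 4; 2 -1 -1)² = 27/1540, sgn -1
4πI² = N·(3j₀)²·(3jₘ)² = 1215/5929
I = +1·√(0.204925/4π) = 0.12770047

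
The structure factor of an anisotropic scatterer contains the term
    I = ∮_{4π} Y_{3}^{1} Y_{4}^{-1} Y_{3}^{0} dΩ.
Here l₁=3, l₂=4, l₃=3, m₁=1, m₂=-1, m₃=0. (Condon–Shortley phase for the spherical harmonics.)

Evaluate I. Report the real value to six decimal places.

Checks pass: Σm=0; 10 even; l₃=3∈[1,7].
(2·3+1)(2·4+1)(2·3+1) = 441
Δ: 4! 2! 4! / 11! → 1/34650
sum: t=1:−1/72 t=2:+1/16 t=3:−1/72 = 5/144
3j²(3 4 3; 0 0 0) = Δ·Π!·Σ² = 2/77  (sign -1)
sum: t=0:+1/288 t=1:−1/24 t=2:+1/48 = -5/288
3j²(3 4 3; 1 -1 0) = Δ·Π!·Σ² = 5/462  (sign +1)
combine: 4πI² = 441·2/77·5/462 = 15/121
take √, sign -1: I = -0.09932258

-0.099323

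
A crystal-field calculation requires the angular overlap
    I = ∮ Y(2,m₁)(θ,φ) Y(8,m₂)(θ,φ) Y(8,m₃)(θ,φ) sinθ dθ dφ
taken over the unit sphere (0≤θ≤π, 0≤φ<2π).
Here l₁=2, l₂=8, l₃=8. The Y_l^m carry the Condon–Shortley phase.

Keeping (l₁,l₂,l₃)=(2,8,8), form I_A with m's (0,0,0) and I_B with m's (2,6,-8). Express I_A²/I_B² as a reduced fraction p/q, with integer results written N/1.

36/5

Same 2,8,8: normalisation and zero-m 3j drop out of the ratio.
A: Δ: 2! 2! 14! / 19! → 1/348840; sum: t=0:+1/116121600 t=1:−1/25401600 t=2:+1/116121600 = -1/45158400; 3j²(2 8 8; 0 0 0) = Δ·Π!·Σ² = 24/1615  (sign -1)
B: Δ: 2! 2! 14! / 19! → 1/348840; sum: t=0:+1/348713164800 = 1/348713164800; 3j²(2 8 8; 2 6 -8) = Δ·Π!·Σ² = 2/969  (sign +1)
I_A²/I_B² = (24/1615)/(2/969) = 36/5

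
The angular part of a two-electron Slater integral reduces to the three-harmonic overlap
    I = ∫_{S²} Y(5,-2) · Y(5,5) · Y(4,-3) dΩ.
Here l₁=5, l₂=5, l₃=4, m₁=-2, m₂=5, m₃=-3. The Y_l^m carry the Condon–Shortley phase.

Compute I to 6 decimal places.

m-sum 0 ✓  L=14 even ✓  0≤4≤10 ✓
Π(2lᵢ+1) = 11×11×9 = 1089
triangle coeff Δ(5,5,4) = 1/3153150
Σ_t [1,5]: t=1:−1/69120 t=2:+1/1728 t=3:−1/576 t=4:+1/1728 t=5:−1/69120 = -7/11520
(3j)²=2/143 [(5 5 4; 0 0 0)], sign=-1
Σ_t [6,6]: t=6:+1/103680 = 1/103680
(3j)²=7/429 [(5 5 4; -2 5 -3)], sign=-1
⇒ 4πI² = 42/169
I = (+1)√(42/169/(4π)) = 0.14062948

0.140629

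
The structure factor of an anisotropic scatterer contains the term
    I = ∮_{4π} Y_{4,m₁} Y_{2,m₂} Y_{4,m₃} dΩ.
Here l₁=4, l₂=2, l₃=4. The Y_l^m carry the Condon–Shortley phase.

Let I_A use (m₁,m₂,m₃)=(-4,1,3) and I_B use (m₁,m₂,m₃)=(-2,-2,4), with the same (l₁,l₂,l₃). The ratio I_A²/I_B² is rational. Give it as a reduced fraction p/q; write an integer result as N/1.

7/2

Shared (l₁,l₂,l₃)=(4,2,4): N and (l;000)² cancel in I_A²/I_B².
A: Δ = 2!·6!·2!/11! = 1/13860; Racah Σ t=2..2: t=2:+1/1440 = 1/1440; ⇒ 3j(4 2 4; -4 1 3)² = 7/165, sgn -1
B: Δ = 2!·6!·2!/11! = 1/13860; Racah Σ t=0..0: t=0:+1/2880 = 1/2880; ⇒ 3j(4 2 4; -2 -2 4)² = 2/165, sgn +1
I_A²/I_B² = (7/165)/(2/165) = 7/2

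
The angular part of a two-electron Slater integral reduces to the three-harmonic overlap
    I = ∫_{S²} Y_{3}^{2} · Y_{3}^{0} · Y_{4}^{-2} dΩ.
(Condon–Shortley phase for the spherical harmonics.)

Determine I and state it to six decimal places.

-0.044418

Rules hold: Σm=0, L=10 even, 0≤4≤6.
N = 7·7·9 = 441
Δ = 2!·4!·4!/11! = 1/34650
Racah Σ t=0..2: t=0:+1/72 t=1:−1/16 t=2:+1/72 = -5/144
⇒ 3j(3 3 4; 0 0 0)² = 2/77, sgn -1
Racah Σ t=0..1: t=0:+1/72 t=1:−1/96 = 1/288
⇒ 3j(3 3 4; 2 0 -2)² = 1/462, sgn +1
4πI² = N·(3j₀)²·(3jₘ)² = 3/121
I = -1·√(0.0247934/4π) = -0.04441841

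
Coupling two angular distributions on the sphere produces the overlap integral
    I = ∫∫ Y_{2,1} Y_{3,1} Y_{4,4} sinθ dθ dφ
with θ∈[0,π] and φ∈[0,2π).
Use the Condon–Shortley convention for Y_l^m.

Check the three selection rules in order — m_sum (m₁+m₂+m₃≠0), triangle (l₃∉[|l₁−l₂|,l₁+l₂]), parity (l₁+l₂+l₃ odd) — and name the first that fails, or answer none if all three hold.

m_sum

azimuthal sum: 1 + 1 + 4 = 6  ✗
1 ≤ 4 ≤ 5 (triangle on l)
L = 2 + 3 + 4 = 9 (odd)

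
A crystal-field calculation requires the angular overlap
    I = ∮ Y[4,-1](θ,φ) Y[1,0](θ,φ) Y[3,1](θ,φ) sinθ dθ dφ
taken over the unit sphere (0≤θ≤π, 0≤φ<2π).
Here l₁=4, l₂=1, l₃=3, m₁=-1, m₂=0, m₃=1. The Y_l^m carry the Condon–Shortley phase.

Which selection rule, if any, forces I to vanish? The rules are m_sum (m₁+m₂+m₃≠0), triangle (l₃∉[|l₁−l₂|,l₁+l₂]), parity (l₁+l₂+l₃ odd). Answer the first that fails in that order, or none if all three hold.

azimuthal sum: -1 + 0 + 1 = 0  ✓
3 ≤ 3 ≤ 5 (triangle on l)  ✓
L = 4 + 1 + 3 = 8 (even)  ✓

none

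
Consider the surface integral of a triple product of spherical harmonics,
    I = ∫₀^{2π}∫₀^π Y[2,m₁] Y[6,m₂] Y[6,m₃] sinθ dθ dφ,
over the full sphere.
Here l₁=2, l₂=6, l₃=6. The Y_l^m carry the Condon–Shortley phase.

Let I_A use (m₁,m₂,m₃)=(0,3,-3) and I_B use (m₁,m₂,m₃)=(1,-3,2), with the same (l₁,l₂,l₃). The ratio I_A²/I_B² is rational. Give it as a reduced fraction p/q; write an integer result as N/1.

1/6

l's match ⇒ only the (l;m) 3-j factors differ between A and B.
A: triangle coeff Δ(2,6,6) = 1/90090; Σ_t [0,2]: t=0:+1/1451520 t=1:−1/80640 t=2:+1/120960 = -1/290304; (3j)²=5/2002 [(2 6 6; 0 3 -3)], sign=+1
B: triangle coeff Δ(2,6,6) = 1/90090; Σ_t [0,1]: t=0:+1/60480 t=1:−1/161280 = 1/96768; (3j)²=15/1001 [(2 6 6; 1 -3 2)], sign=+1
I_A²/I_B² = (5/2002)/(15/1001) = 1/6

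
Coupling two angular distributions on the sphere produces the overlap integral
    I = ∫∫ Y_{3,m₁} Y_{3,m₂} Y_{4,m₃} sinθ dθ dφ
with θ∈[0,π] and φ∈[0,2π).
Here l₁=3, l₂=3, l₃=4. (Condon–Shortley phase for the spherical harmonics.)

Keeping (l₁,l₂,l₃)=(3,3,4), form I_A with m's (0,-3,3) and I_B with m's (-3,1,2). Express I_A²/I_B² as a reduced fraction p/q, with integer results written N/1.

l's match ⇒ only the (l;m) 3-j factors differ between A and B.
A: triangle coeff Δ(3,3,4) = 1/34650; Σ_t [0,0]: t=0:+1/288 = 1/288; (3j)²=1/22 [(3 3 4; 0 -3 3)], sign=-1
B: triangle coeff Δ(3,3,4) = 1/34650; Σ_t [2,2]: t=2:+1/192 = 1/192; (3j)²=3/77 [(3 3 4; -3 1 2)], sign=+1
I_A²/I_B² = (1/22)/(3/77) = 7/6

7/6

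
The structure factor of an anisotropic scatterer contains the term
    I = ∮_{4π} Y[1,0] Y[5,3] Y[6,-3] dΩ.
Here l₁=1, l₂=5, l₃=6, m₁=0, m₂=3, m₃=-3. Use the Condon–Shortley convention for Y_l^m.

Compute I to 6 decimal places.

Checks pass: Σm=0; 12 even; l₃=6∈[4,6].
(2·1+1)(2·5+1)(2·6+1) = 429
Δ: 0! 2! 10! / 13! → 1/858
sum: t=0:+1/14400 = 1/14400
3j²(1 5 6; 0 0 0) = Δ·Π!·Σ² = 6/143  (sign +1)
sum: t=0:+1/80640 = 1/80640
3j²(1 5 6; 0 3 -3) = Δ·Π!·Σ² = 9/286  (sign -1)
combine: 4πI² = 429·6/143·9/286 = 81/143
take √, sign -1: I = -0.21230956

-0.212310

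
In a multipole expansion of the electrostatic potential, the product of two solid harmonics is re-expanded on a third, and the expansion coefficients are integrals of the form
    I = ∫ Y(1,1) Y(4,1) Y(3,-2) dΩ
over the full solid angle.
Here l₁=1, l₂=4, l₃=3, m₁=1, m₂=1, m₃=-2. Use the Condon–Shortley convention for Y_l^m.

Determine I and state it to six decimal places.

Checks pass: Σm=0; 8 even; l₃=3∈[3,5].
(2·1+1)(2·4+1)(2·3+1) = 189
Δ: 2! 0! 6! / 9! → 1/252
sum: t=1:−1/36 = -1/36
3j²(1 4 3; 0 0 0) = Δ·Π!·Σ² = 4/63  (sign +1)
sum: t=0:+1/240 = 1/240
3j²(1 4 3; 1 1 -2) = Δ·Π!·Σ² = 1/84  (sign -1)
combine: 4πI² = 189·4/63·1/84 = 1/7
take √, sign -1: I = -0.10662181

-0.106622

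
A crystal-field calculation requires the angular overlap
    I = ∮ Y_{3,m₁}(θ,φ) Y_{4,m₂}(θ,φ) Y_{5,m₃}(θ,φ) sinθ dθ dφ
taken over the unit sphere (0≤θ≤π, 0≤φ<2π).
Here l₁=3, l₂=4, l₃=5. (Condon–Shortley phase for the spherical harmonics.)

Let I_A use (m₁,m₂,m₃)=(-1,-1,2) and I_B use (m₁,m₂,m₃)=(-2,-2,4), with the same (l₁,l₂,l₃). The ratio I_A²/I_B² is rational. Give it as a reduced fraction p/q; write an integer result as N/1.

Shared (l₁,l₂,l₃)=(3,4,5): N and (l;000)² cancel in I_A²/I_B².
A: Δ = 2!·4!·6!/13! = 1/180180; Racah Σ t=0..2: t=0:+1/1728 t=1:−1/288 t=2:+1/960 = -1/540; ⇒ 3j(3 4 5; -1 -1 2)² = 128/6435, sgn +1
B: Δ = 2!·4!·6!/13! = 1/180180; Racah Σ t=1..2: t=1:−1/2880 t=2:+1/8640 = -1/4320; ⇒ 3j(3 4 5; -2 -2 4)² = 8/429, sgn +1
I_A²/I_B² = (128/6435)/(8/429) = 16/15

16/15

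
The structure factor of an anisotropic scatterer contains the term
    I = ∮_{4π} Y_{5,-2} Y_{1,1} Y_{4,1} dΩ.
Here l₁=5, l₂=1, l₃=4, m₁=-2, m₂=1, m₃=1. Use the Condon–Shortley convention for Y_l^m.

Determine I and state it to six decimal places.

Rules hold: Σm=0, L=10 even, 4≤4≤6.
N = 11·3·9 = 297
Δ = 2!·8!·0!/11! = 1/495
Racah Σ t=1..1: t=1:−1/576 = -1/576
⇒ 3j(5 1 4; 0 0 0)² = 5/99, sgn -1
Racah Σ t=2..2: t=2:+1/1440 = 1/1440
⇒ 3j(5 1 4; -2 1 1)² = 7/165, sgn -1
4πI² = N·(3j₀)²·(3jₘ)² = 7/11
I = +1·√(0.636364/4π) = 0.22503380

0.225034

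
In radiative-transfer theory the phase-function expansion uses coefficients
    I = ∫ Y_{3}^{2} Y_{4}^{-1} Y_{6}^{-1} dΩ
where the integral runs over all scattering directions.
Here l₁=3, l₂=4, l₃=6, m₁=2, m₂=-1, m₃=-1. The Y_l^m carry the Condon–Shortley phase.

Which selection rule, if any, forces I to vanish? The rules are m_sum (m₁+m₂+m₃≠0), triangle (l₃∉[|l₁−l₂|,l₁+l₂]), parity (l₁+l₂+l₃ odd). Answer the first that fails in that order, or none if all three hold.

parity

Σmᵢ = 0  ✓
l₃∈[|l₁−l₂|,l₁+l₂]=[1,7], have l₃=6  ✓
Σlᵢ = 13 ⇒ odd  ✗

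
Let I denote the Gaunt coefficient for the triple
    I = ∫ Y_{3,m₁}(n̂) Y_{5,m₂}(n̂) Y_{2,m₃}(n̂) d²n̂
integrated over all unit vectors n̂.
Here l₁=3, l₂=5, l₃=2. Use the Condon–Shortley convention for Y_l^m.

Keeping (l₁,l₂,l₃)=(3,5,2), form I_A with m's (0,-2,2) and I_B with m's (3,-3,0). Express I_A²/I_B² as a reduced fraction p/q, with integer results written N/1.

l's match ⇒ only the (l;m) 3-j factors differ between A and B.
A: triangle coeff Δ(3,5,2) = 1/2310; Σ_t [3,3]: t=3:−1/864 = -1/864; (3j)²=1/66 [(3 5 2; 0 -2 2)], sign=-1
B: triangle coeff Δ(3,5,2) = 1/2310; Σ_t [0,0]: t=0:+1/2880 = 1/2880; (3j)²=2/165 [(3 5 2; 3 -3 0)], sign=+1
I_A²/I_B² = (1/66)/(2/165) = 5/4

5/4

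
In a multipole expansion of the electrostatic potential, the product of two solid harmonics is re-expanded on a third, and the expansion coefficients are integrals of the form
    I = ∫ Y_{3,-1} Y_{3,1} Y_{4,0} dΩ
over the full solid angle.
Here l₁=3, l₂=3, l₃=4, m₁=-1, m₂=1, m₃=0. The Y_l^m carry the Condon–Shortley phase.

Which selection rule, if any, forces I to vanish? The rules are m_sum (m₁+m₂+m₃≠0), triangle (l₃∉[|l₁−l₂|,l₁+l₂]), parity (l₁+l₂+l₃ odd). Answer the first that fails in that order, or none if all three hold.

none

azimuthal sum: -1 + 1 + 0 = 0  ✓
0 ≤ 4 ≤ 6 (triangle on l)  ✓
L = 3 + 3 + 4 = 10 (even)  ✓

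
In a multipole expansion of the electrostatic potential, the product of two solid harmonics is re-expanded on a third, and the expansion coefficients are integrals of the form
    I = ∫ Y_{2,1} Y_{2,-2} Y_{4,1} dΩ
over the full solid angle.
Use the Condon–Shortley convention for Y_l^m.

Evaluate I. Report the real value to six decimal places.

-0.090112

Checks pass: Σm=0; 8 even; l₃=4∈[0,4].
(2·2+1)(2·2+1)(2·4+1) = 225
Δ: 0! 4! 4! / 9! → 1/630
sum: t=0:+1/16 = 1/16
3j²(2 2 4; 0 0 0) = Δ·Π!·Σ² = 2/35  (sign +1)
sum: t=0:+1/144 = 1/144
3j²(2 2 4; 1 -2 1) = Δ·Π!·Σ² = 1/126  (sign -1)
combine: 4πI² = 225·2/35·1/126 = 5/49
take √, sign -1: I = -0.09011188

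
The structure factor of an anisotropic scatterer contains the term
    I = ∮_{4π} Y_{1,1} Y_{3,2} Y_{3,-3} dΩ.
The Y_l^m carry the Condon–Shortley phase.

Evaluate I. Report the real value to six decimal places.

l₁+l₂+l₃=7 is odd: 3j(l;000)=0 ⇒ I=0

0.000000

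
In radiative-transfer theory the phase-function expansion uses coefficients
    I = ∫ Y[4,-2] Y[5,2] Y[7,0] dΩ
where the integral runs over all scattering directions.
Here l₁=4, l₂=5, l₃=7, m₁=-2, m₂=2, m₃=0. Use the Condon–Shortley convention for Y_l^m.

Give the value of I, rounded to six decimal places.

m-sum 0 ✓  L=16 even ✓  1≤7≤9 ✓
Π(2lᵢ+1) = 9×11×15 = 1485
triangle coeff Δ(4,5,7) = 1/6126120
Σ_t [0,2]: t=0:+1/69120 t=1:−1/20736 t=2:+1/69120 = -1/51840
(3j)²=280/21879 [(4 5 7; 0 0 0)], sign=+1
Σ_t [0,2]: t=0:+1/7257600 t=1:−1/172800 t=2:+1/69120 = 1/113400
(3j)²=512/36465 [(4 5 7; -2 2 0)], sign=-1
⇒ 4πI² = 143360/537251
I = (-1)√(143360/537251/(4π)) = -0.14572043

-0.145720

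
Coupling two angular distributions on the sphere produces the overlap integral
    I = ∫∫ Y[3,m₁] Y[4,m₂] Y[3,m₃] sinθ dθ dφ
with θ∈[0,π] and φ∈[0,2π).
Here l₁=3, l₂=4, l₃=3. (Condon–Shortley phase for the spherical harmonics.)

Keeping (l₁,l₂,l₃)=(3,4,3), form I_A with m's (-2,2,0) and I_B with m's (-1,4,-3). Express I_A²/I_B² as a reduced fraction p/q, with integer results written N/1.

Shared (l₁,l₂,l₃)=(3,4,3): N and (l;000)² cancel in I_A²/I_B².
A: Δ = 4!·2!·4!/11! = 1/34650; Racah Σ t=3..4: t=3:−1/72 t=4:+1/96 = -1/288; ⇒ 3j(3 4 3; -2 2 0)² = 1/462, sgn +1
B: Δ = 4!·2!·4!/11! = 1/34650; Racah Σ t=4..4: t=4:+1/1152 = 1/1152; ⇒ 3j(3 4 3; -1 4 -3)² = 1/33, sgn +1
I_A²/I_B² = (1/462)/(1/33) = 1/14

1/14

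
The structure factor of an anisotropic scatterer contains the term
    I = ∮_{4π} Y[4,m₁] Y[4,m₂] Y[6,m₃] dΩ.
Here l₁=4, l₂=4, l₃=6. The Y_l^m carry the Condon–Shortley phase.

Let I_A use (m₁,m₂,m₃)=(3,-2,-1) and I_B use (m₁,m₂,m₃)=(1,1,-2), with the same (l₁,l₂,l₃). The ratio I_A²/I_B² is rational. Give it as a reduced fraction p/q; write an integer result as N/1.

169/140

Shared (l₁,l₂,l₃)=(4,4,6): N and (l;000)² cancel in I_A²/I_B².
A: Δ = 2!·6!·6!/15! = 1/1261260; Racah Σ t=0..1: t=0:+1/11520 t=1:−1/86400 = 13/172800; ⇒ 3j(4 4 6; 3 -2 -1)² = 13/660, sgn -1
B: Δ = 2!·6!·6!/15! = 1/1261260; Racah Σ t=0..2: t=0:+1/8640 t=1:−1/2304 t=2:+1/8640 = -7/34560; ⇒ 3j(4 4 6; 1 1 -2)² = 7/429, sgn -1
I_A²/I_B² = (13/660)/(7/429) = 169/140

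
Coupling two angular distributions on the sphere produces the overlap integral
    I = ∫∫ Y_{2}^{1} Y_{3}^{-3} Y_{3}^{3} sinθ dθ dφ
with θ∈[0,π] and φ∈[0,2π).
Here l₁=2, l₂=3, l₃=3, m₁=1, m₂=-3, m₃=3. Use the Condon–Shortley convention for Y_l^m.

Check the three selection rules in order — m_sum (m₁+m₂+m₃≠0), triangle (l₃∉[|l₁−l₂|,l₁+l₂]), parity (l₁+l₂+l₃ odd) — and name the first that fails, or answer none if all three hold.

m₁+m₂+m₃ = 1 − 3 + 3 = 1  ✗
triangle: |2−3|=1 ≤ l₃=3 ≤ 2+3=5
parity: l₁+l₂+l₃ = 8 is even

m_sum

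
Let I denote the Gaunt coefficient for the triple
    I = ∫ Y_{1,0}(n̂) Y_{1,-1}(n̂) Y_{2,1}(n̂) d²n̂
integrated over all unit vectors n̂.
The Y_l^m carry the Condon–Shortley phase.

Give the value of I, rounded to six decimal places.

Rules hold: Σm=0, L=4 even, 0≤2≤2.
N = 3·3·5 = 45
Δ = 0!·2!·2!/5! = 1/30
Racah Σ t=0..0: t=0:+1/1 = 1/1
⇒ 3j(1 1 2; 0 0 0)² = 2/15, sgn +1
Racah Σ t=0..0: t=0:+1/2 = 1/2
⇒ 3j(1 1 2; 0 -1 1)² = 1/10, sgn -1
4πI² = N·(3j₀)²·(3jₘ)² = 3/5
I = -1·√(0.6/4π) = -0.21850969

-0.218510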